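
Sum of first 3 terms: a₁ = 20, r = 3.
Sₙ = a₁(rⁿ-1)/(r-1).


Sₙ = 20×(3^3 - 1)/(3 - 1)
= 20×(27 - 1)/2
= 20×26/2
= 260

S_3 = 260


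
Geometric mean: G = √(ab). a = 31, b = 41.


GM = √(31×41) = √1271 = 35.6511

GM = 35.6511


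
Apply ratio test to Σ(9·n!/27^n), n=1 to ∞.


aₙ = 9·n!/27^n
a_{n+1}/aₙ = (n+1)!/27^(n+1) × 27^n/n!  (constant 9 cancels)
= (n+1)/27
L = lim(n→∞) (n+1)/27 = ∞
L > 1 → series DIVERGES

Diverges (ratio test: L = ∞ > 1)


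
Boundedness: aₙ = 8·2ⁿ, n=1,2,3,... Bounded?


aₙ = 8·2ⁿ → as n→∞, aₙ→∞ (since base 2 > 1)
No finite upper bound exists
The sequence is UNBOUNDED

Unbounded (aₙ → ∞ as n → ∞)


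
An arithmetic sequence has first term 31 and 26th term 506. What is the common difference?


d = (aₙ - a₁)/(n-1)
= (506 - 31)/(26-1)
= 475/25 = 19

d = 19


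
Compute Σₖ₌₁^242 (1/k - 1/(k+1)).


Telescoping: adjacent terms cancel.
= 1/1 - 1/243
= 1 - 1/243 = 242/243

Sum = 242/243


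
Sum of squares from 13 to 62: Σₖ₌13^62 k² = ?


Σₖ₌13^62 k² = Σₖ₌₁^62 k² − Σₖ₌₁^12 k²
= 62·63·125/6 − 12·13·25/6
= 81375 − 650 = 80725

Σk² = 80725


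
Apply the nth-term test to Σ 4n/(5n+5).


lim(n→∞) 4n/(5n+5) = 4/5 = 4/5  (divide numerator and denominator by n)
lim aₙ = 4/5 ≠ 0 → series DIVERGES

Diverges (lim aₙ = 4/5 ≠ 0)


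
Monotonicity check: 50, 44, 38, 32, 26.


Differences: -6, -6, -6, -6
All differences < 0 → strictly DECREASING

Monotonically decreasing


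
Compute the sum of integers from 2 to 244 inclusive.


Σₖ₌2^244 k = Σₖ₌₁^244 k − Σₖ₌₁^1 k
= 244·245/2 − 1·2/2
= 29890 − 1 = 29889

Σk = 29889


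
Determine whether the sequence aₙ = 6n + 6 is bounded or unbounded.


aₙ = 6n + 6 → as n→∞, aₙ→∞
No finite upper bound exists
The sequence is UNBOUNDED

Unbounded (aₙ → ∞ as n → ∞)


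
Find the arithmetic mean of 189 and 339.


AM = (189 + 339)/2 = 528/2 = 264

AM = 264


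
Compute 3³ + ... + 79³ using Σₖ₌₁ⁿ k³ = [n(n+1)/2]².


Σₖ₌3^79 k³ = [79·80/2]² − [2·3/2]²
= 9985600 − 9 = 9985591

Σk³ = 9985591


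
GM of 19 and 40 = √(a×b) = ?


GM = √(19×40) = √760 = 27.5681

GM = 27.5681


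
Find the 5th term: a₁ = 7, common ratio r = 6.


aₙ = a₁·r^(n-1)
= 7×6^4
= 7×1296
= 9072

a_5 = 9072


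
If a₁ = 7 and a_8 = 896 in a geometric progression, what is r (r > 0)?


r^(n-1) = aₙ/a₁
r^7 = 896/7 = 128
r = 128^(1/7)
= 2

r = 2


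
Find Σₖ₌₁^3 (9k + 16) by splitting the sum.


Σ(9k+16) = 9·Σk + 16·n
= 9·6 + 16·3
= 54 + 48 = 102

Σ = 102


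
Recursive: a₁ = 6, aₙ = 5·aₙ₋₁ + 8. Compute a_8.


Computing step by step:
a_1 = 6
a_2 = 38
a_3 = 198
a_4 = 998
a_5 = 4998
a_6 = 24998
a_7 = 124998
a_8 = 624998


a_8 = 624998


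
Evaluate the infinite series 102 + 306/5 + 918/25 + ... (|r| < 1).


S∞ = a₁/(1-r) = 102/(1 - 3/5)
= 102/(2/5)
= 255

S∞ = 255


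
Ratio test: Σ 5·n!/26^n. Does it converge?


aₙ = 5·n!/26^n
a_{n+1}/aₙ = (n+1)!/26^(n+1) × 26^n/n!  (constant 5 cancels)
= (n+1)/26
L = lim(n→∞) (n+1)/26 = ∞
L > 1 → series DIVERGES

Diverges (ratio test: L = ∞ > 1)


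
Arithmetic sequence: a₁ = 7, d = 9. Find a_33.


aₙ = a₁ + (n-1)d
= 7 + (33-1)×9
= 7 + 288
= 295

a_33 = 295


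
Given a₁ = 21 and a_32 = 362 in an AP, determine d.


d = (aₙ - a₁)/(n-1)
= (362 - 21)/(32-1)
= 341/31 = 11

d = 11


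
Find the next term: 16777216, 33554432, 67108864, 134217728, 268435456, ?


Pattern: powers of 2: 2ⁿ
Terms: 16777216, 33554432, 67108864, 134217728, 268435456
Next term = 536870912

Next term = 536870912


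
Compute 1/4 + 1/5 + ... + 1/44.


Σₖ₌4^44 1/k = 1/4 + 1/5 + 1/6 + ... + 1/44
= 3417147441241012987/1345655451257488800
≈ 2.5394

Sum = 3417147441241012987/1345655451257488800 ≈ 2.5394


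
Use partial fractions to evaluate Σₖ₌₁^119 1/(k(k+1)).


1/(k(k+1)) = 1/k - 1/(k+1) (partial fractions)
Telescoping: Σ = 1 - 1/120 = 119/120

Sum = 119/120


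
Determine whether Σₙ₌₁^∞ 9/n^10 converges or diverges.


p-series test: Σ c/n^p converges if p > 1, diverges if p ≤ 1 (constant c > 0 doesn't affect convergence).
p = 10
10 > 1 → CONVERGES

Converges (p = 10 > 1)


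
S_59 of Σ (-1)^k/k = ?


S = -1 + 1/2 - 1/3 + 1/4 - 1/5 + 1/6 - 1/7 + 1/8 ± ...
= -0.7015
(Full series converges to -ln(2) ≈ -0.6931)

S_59 = -0.7015


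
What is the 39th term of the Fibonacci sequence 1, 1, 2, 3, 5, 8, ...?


Fibonacci sequence: 1, 1, 2, 3, 5, 8, 13, 21, 34, 55, 89, ...
F(39) = 63245986

F(39) = 63245986


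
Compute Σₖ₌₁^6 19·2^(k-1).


Sₙ = 19×(2^6 - 1)/(2 - 1)
= 19×(64 - 1)/1
= 19×63/1
= 1197

S_6 = 1197


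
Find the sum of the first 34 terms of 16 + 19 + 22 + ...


aₙ = 16 + (34-1)×3 = 115
Sₙ = n(a₁+aₙ)/2 = 34×(16+115)/2
= 34×131/2 = 2227

S_34 = 2227


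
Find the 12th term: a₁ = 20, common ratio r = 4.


aₙ = a₁·r^(n-1)
= 20×4^11
= 20×4194304
= 83886080

a_12 = 83886080


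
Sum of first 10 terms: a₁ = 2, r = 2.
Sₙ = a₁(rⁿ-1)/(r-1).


Sₙ = 2×(2^10 - 1)/(2 - 1)
= 2×(1024 - 1)/1
= 2×1023/1
= 2046

S_10 = 2046


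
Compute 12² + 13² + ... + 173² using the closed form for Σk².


Σₖ₌12^173 k² = Σₖ₌₁^173 k² − Σₖ₌₁^11 k²
= 173·174·347/6 − 11·12·23/6
= 1740899 − 506 = 1740393

Σk² = 1740393


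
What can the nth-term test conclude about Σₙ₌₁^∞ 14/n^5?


lim(n→∞) 14/n^5 = 0
lim aₙ = 0 → nth-term test is INCONCLUSIVE
(Need other tests; this is actually a convergent p-series with p=5 > 1)

Inconclusive (lim aₙ = 0; need another test)


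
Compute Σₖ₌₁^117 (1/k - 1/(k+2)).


Telescoping with gap 2: two head and two tail terms survive.
= (1 + 1/2) - (1/118 + 1/119)
= 3/2 - 1/118 - 1/119 = 10413/7021

Sum = 10413/7021


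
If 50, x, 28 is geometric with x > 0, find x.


GM = √(50×28) = √1400 = 37.4166

GM = 37.4166


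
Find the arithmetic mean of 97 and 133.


AM = (97 + 133)/2 = 230/2 = 115

AM = 115


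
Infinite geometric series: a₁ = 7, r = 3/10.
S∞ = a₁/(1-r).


S∞ = a₁/(1-r) = 7/(1 - 3/10)
= 7/(7/10)
= 10

S∞ = 10


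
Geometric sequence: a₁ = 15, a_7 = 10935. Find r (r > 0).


r^(n-1) = aₙ/a₁
r^6 = 10935/15 = 729
r = 729^(1/6)
= ±3; taking r > 0 gives r = 3

r = 3


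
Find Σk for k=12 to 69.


Σₖ₌12^69 k = Σₖ₌₁^69 k − Σₖ₌₁^11 k
= 69·70/2 − 11·12/2
= 2415 − 66 = 2349

Σk = 2349


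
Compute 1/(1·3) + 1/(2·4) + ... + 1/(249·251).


1/(k(k+2)) = (1/2)·(1/k - 1/(k+2)) (partial fractions)
Telescoping: Σ = (1/2)·(1 + 1/2 - 1/250 - 1/251) = 23406/31375

Sum = 23406/31375


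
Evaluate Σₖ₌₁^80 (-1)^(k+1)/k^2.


S = 1 - 1/4 + 1/9 - 1/16 + 1/25 - 1/36 + 1/49 - 1/64 ± ...
= 0.8224
(Full series converges to +π²/12 ≈ +0.8225)

S_80 = 0.8224


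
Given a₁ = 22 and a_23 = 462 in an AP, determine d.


d = (aₙ - a₁)/(n-1)
= (462 - 22)/(23-1)
= 440/22 = 20

d = 20


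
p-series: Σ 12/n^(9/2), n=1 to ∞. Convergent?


p-series test: Σ c/n^p converges if p > 1, diverges if p ≤ 1 (constant c > 0 doesn't affect convergence).
p = 9/2
9/2 > 1 → CONVERGES

Converges (p = 9/2 > 1)


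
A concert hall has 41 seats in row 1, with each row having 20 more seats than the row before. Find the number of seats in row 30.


aₙ = a₁ + (n-1)d
= 41 + (30-1)×20
= 41 + 580
= 621

a_30 = 621


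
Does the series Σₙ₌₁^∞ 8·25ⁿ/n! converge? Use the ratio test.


aₙ = 8·25^n/n!
a_{n+1}/aₙ = 25^(n+1)/(n+1)! × n!/25^n  (constant 8 cancels)
= 25/(n+1)
L = lim(n→∞) 25/(n+1) = 0
L < 1 → series CONVERGES

Converges (ratio test: L = 0 < 1)


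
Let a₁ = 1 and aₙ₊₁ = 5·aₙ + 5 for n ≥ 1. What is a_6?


Computing step by step:
a_1 = 1
a_2 = 10
a_3 = 55
a_4 = 280
a_5 = 1405
a_6 = 7030


a_6 = 7030


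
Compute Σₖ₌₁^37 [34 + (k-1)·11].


aₙ = 34 + (37-1)×11 = 430
Sₙ = n(a₁+aₙ)/2 = 37×(34+430)/2
= 37×464/2 = 8584

S_37 = 8584


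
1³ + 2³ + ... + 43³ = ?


n(n+1)/2 = 43×44/2 = 946
Σk³ = 946² = 894916

Σk³ = 894916


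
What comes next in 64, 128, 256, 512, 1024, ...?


Pattern: powers of 2: 2ⁿ
Terms: 64, 128, 256, 512, 1024
Next term = 2048

Next term = 2048


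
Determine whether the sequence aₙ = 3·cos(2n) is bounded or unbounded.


For all n, -1 ≤ cos(2n) ≤ 1, so -3 ≤ 3·cos(2n) ≤ 3
Lower bound: -3, Upper bound: 3
The sequence IS bounded

Bounded (-3 ≤ aₙ ≤ 3)


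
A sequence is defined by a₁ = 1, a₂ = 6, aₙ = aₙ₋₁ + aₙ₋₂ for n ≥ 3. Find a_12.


Computing iteratively: 1, 6, 7, 13, 20, 33, 53, 86, 139, 225, 364, 589
a_12 = 589

a_12 = 589


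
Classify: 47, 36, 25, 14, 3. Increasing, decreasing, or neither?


Differences: -11, -11, -11, -11
All differences < 0 → strictly DECREASING

Monotonically decreasing


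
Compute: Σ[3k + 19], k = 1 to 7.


Σ(3k+19) = 3·Σk + 19·n
= 3·28 + 19·7
= 84 + 133 = 217

Σ = 217


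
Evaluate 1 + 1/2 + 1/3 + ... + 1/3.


H_3 = 1/1 + 1/2 + 1/3
= 11/6
≈ 1.8333

H_3 = 11/6 ≈ 1.8333


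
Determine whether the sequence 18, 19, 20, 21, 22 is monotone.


Differences: 1, 1, 1, 1
All differences > 0 → strictly INCREASING

Monotonically increasing


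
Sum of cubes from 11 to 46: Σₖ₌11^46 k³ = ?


Σₖ₌11^46 k³ = [46·47/2]² − [10·11/2]²
= 1168561 − 3025 = 1165536

Σk³ = 1165536


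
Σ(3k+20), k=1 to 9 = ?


Σ(3k+20) = 3·Σk + 20·n
= 3·45 + 20·9
= 135 + 180 = 315

Σ = 315


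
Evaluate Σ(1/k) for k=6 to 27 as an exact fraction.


Σₖ₌6^27 1/k = 1/6 + 1/7 + 1/8 + ... + 1/27
= 129153912863/80313433200
≈ 1.6081

Sum = 129153912863/80313433200 ≈ 1.6081


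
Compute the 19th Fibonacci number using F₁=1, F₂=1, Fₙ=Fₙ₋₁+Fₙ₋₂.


Fibonacci sequence: 1, 1, 2, 3, 5, 8, 13, 21, 34, 55, 89, ...
F(19) = 4181

F(19) = 4181


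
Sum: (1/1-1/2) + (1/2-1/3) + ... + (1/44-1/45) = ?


Telescoping: adjacent terms cancel.
= 1/1 - 1/45
= 1 - 1/45 = 44/45

Sum = 44/45


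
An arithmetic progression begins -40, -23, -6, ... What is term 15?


aₙ = a₁ + (n-1)d
= -40 + (15-1)×17
= -40 + 238
= 198

a_15 = 198


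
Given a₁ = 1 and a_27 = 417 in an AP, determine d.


d = (aₙ - a₁)/(n-1)
= (417 - 1)/(27-1)
= 416/26 = 16

d = 16


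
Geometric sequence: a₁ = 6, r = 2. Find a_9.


aₙ = a₁·r^(n-1)
= 6×2^8
= 6×256
= 1536

a_9 = 1536


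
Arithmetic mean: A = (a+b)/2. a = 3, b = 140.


AM = (3 + 140)/2 = 143/2 = 71.5

AM = 71.5


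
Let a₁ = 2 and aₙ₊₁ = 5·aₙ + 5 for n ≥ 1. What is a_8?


Computing step by step:
a_1 = 2
a_2 = 15
a_3 = 80
a_4 = 405
a_5 = 2030
a_6 = 10155
a_7 = 50780
a_8 = 253905


a_8 = 253905


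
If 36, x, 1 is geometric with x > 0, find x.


GM = √(36×1) = √36 = 6

GM = 6


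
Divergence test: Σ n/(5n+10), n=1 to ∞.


lim(n→∞) n/(5n+10) = 1/5 = 1/5  (divide numerator and denominator by n)
lim aₙ = 1/5 ≠ 0 → series DIVERGES

Diverges (lim aₙ = 1/5 ≠ 0)


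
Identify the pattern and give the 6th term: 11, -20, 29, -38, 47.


Pattern: alternating sign, magnitude arithmetic (d=9)
Terms: 11, -20, 29, -38, 47
Next term = -56

Next term = -56


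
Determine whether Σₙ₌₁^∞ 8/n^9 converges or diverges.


p-series test: Σ c/n^p converges if p > 1, diverges if p ≤ 1 (constant c > 0 doesn't affect convergence).
p = 9
9 > 1 → CONVERGES

Converges (p = 9 > 1)


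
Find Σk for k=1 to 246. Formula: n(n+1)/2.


n(n+1)/2 = 246×247/2 = 60762/2 = 30381

Σk = 30381


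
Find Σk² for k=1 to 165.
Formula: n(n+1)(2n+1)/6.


n = 165
n(n+1)(2n+1)/6 = 165×166×331/6
= 9066090/6 = 1511015

Σk² = 1511015


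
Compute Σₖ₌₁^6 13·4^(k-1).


Sₙ = 13×(4^6 - 1)/(4 - 1)
= 13×(4096 - 1)/3
= 13×4095/3
= 17745

S_6 = 17745


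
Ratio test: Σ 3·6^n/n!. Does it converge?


aₙ = 3·6^n/n!
a_{n+1}/aₙ = 6^(n+1)/(n+1)! × n!/6^n  (constant 3 cancels)
= 6/(n+1)
L = lim(n→∞) 6/(n+1) = 0
L < 1 → series CONVERGES

Converges (ratio test: L = 0 < 1)


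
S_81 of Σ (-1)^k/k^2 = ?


S = -1 + 1/4 - 1/9 + 1/16 - 1/25 + 1/36 - 1/49 + 1/64 ± ...
= -0.8225
(Full series converges to -π²/12 ≈ -0.8225)

S_81 = -0.8225


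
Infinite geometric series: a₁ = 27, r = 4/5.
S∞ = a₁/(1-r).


S∞ = a₁/(1-r) = 27/(1 - 4/5)
= 27/(1/5)
= 135

S∞ = 135


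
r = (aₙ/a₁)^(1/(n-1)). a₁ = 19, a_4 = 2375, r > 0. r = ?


r^(n-1) = aₙ/a₁
r^3 = 2375/19 = 125
r = 125^(1/3)
= 5

r = 5


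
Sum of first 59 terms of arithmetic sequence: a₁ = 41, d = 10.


aₙ = 41 + (59-1)×10 = 621
Sₙ = n(a₁+aₙ)/2 = 59×(41+621)/2
= 59×662/2 = 19529

S_59 = 19529


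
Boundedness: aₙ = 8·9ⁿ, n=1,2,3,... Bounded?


aₙ = 8·9ⁿ → as n→∞, aₙ→∞ (since base 9 > 1)
No finite upper bound exists
The sequence is UNBOUNDED

Unbounded (aₙ → ∞ as n → ∞)


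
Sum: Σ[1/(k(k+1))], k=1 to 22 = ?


1/(k(k+1)) = 1/k - 1/(k+1) (partial fractions)
Telescoping: Σ = 1 - 1/23 = 22/23

Sum = 22/23


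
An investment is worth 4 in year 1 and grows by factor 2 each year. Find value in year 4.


aₙ = a₁·r^(n-1)
= 4×2^3
= 4×8
= 32

a_4 = 32


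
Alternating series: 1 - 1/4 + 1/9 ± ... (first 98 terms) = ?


S = 1 - 1/4 + 1/9 - 1/16 + 1/25 - 1/36 + 1/49 - 1/64 ± ...
= 0.8224
(Full series converges to +π²/12 ≈ +0.8225)

S_98 = 0.8224


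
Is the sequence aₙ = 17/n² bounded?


a₁ = 17, a₂ = 17/4, a₃ = 17/9, ...
0 < aₙ ≤ 17 for all n ≥ 1
The sequence IS bounded

Bounded (0 < aₙ ≤ 17)


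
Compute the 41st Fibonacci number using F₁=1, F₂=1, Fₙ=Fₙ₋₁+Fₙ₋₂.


Fibonacci sequence: 1, 1, 2, 3, 5, 8, 13, 21, 34, 55, 89, ...
F(41) = 165580141

F(41) = 165580141


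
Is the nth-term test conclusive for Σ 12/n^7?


lim(n→∞) 12/n^7 = 0
lim aₙ = 0 → nth-term test is INCONCLUSIVE
(Need other tests; this is actually a convergent p-series with p=7 > 1)

Inconclusive (lim aₙ = 0; need another test)


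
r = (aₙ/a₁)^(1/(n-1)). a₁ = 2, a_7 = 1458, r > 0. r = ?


r^(n-1) = aₙ/a₁
r^6 = 1458/2 = 729
r = 729^(1/6)
= ±3; taking r > 0 gives r = 3

r = 3


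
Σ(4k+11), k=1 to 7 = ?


Σ(4k+11) = 4·Σk + 11·n
= 4·28 + 11·7
= 112 + 77 = 189

Σ = 189


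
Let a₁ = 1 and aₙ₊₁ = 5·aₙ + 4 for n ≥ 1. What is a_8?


Computing step by step:
a_1 = 1
a_2 = 9
a_3 = 49
a_4 = 249
a_5 = 1249
a_6 = 6249
a_7 = 31249
a_8 = 156249


a_8 = 156249


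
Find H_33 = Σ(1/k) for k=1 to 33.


H_33 = 1/1 + 1/2 + 1/3 + ... + 1/33
= 53676090078349/13127595717600
≈ 4.0888

H_33 = 53676090078349/13127595717600 ≈ 4.0888


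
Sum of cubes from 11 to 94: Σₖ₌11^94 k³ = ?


Σₖ₌11^94 k³ = [94·95/2]² − [10·11/2]²
= 19936225 − 3025 = 19933200

Σk³ = 19933200


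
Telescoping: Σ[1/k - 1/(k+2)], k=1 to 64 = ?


Telescoping with gap 2: two head and two tail terms survive.
= (1 + 1/2) - (1/65 + 1/66)
= 3/2 - 1/65 - 1/66 = 3152/2145

Sum = 3152/2145


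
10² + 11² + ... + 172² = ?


Σₖ₌10^172 k² = Σₖ₌₁^172 k² − Σₖ₌₁^9 k²
= 172·173·345/6 − 9·10·19/6
= 1710970 − 285 = 1710685

Σk² = 1710685


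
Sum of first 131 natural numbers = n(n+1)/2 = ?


n(n+1)/2 = 131×132/2 = 17292/2 = 8646

Σk = 8646


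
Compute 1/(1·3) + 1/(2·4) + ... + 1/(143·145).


1/(k(k+2)) = (1/2)·(1/k - 1/(k+2)) (partial fractions)
Telescoping: Σ = (1/2)·(1 + 1/2 - 1/144 - 1/145) = 31031/41760

Sum = 31031/41760


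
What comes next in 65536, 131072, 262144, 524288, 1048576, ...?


Pattern: powers of 2: 2ⁿ
Terms: 65536, 131072, 262144, 524288, 1048576
Next term = 2097152

Next term = 2097152


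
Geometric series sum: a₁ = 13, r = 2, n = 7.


Sₙ = 13×(2^7 - 1)/(2 - 1)
= 13×(128 - 1)/1
= 13×127/1
= 1651

S_7 = 1651


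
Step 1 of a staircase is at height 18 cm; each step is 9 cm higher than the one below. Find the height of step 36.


aₙ = a₁ + (n-1)d
= 18 + (36-1)×9
= 18 + 315
= 333

a_36 = 333


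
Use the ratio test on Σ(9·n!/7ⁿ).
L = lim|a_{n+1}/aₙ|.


aₙ = 9·n!/7^n
a_{n+1}/aₙ = (n+1)!/7^(n+1) × 7^n/n!  (constant 9 cancels)
= (n+1)/7
L = lim(n→∞) (n+1)/7 = ∞
L > 1 → series DIVERGES

Diverges (ratio test: L = ∞ > 1)


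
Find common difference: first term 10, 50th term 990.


d = (aₙ - a₁)/(n-1)
= (990 - 10)/(50-1)
= 980/49 = 20

d = 20


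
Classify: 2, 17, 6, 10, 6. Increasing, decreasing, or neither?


Differences: 15, -11, 4, -4
Difference at position 1 is +15 (> 0) but position 2 is -11 (< 0) — sequence both rises and falls
→ NOT monotonic

Not monotonic


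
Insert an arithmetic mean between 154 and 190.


AM = (154 + 190)/2 = 344/2 = 172

AM = 172


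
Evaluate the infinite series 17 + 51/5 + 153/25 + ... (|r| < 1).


S∞ = a₁/(1-r) = 17/(1 - 3/5)
= 17/(2/5)
= 85/2

S∞ = 85/2


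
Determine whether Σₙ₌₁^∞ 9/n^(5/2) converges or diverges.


p-series test: Σ c/n^p converges if p > 1, diverges if p ≤ 1 (constant c > 0 doesn't affect convergence).
p = 5/2
5/2 > 1 → CONVERGES

Converges (p = 5/2 > 1)


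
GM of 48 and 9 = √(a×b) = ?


GM = √(48×9) = √432 = 20.7846

GM = 20.7846


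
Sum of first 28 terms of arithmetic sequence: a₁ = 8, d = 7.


aₙ = 8 + (28-1)×7 = 197
Sₙ = n(a₁+aₙ)/2 = 28×(8+197)/2
= 28×205/2 = 2870

S_28 = 2870


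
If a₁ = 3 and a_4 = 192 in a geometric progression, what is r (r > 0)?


r^(n-1) = aₙ/a₁
r^3 = 192/3 = 64
r = 64^(1/3)
= 4

r = 4


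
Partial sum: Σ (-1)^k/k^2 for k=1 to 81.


S = -1 + 1/4 - 1/9 + 1/16 - 1/25 + 1/36 - 1/49 + 1/64 ± ...
= -0.8225
(Full series converges to -π²/12 ≈ -0.8225)

S_81 = -0.8225


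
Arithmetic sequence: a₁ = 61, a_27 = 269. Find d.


d = (aₙ - a₁)/(n-1)
= (269 - 61)/(27-1)
= 208/26 = 8

d = 8


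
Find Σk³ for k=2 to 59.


Σₖ₌2^59 k³ = [59·60/2]² − [1·2/2]²
= 3132900 − 1 = 3132899

Σk³ = 3132899


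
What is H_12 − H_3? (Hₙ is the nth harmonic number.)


Σₖ₌4^12 1/k = 1/4 + 1/5 + 1/6 + 1/7 + 1/8 + 1/9 + 1/10 + 1/11 + 1/12
= 35201/27720
≈ 1.2699

Sum = 35201/27720 ≈ 1.2699


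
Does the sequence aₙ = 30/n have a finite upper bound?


a₁ = 30, a₂ = 30/2, a₃ = 30/3, ...
0 < aₙ ≤ 30 for all n ≥ 1
Lower bound: 0, Upper bound: 30
The sequence IS bounded

Bounded (0 < aₙ ≤ 30)


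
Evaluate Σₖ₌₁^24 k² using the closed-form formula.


n = 24
n(n+1)(2n+1)/6 = 24×25×49/6
= 29400/6 = 4900

Σk² = 4900


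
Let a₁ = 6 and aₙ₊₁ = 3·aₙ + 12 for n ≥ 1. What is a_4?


Computing step by step:
a_1 = 6
a_2 = 30
a_3 = 102
a_4 = 318


a_4 = 318


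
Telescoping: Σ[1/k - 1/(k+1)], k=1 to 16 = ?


Telescoping: adjacent terms cancel.
= 1/1 - 1/17
= 1 - 1/17 = 16/17

Sum = 16/17


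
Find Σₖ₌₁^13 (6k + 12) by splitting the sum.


Σ(6k+12) = 6·Σk + 12·n
= 6·91 + 12·13
= 546 + 156 = 702

Σ = 702


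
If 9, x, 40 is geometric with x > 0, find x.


GM = √(9×40) = √360 = 18.9737

GM = 18.9737


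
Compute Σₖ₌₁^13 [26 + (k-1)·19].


aₙ = 26 + (13-1)×19 = 254
Sₙ = n(a₁+aₙ)/2 = 13×(26+254)/2
= 13×280/2 = 1820

S_13 = 1820


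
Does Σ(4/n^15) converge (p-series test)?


p-series test: Σ c/n^p converges if p > 1, diverges if p ≤ 1 (constant c > 0 doesn't affect convergence).
p = 15
15 > 1 → CONVERGES

Converges (p = 15 > 1)


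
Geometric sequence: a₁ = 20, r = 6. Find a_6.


aₙ = a₁·r^(n-1)
= 20×6^5
= 20×7776
= 155520

a_6 = 155520


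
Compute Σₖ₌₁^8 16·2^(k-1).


Sₙ = 16×(2^8 - 1)/(2 - 1)
= 16×(256 - 1)/1
= 16×255/1
= 4080

S_8 = 4080


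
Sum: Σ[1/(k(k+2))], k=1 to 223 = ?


1/(k(k+2)) = (1/2)·(1/k - 1/(k+2)) (partial fractions)
Telescoping: Σ = (1/2)·(1 + 1/2 - 1/224 - 1/225) = 75151/100800

Sum = 75151/100800


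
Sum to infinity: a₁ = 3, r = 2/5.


S∞ = a₁/(1-r) = 3/(1 - 2/5)
= 3/(3/5)
= 5

S∞ = 5


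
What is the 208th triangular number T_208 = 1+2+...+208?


n(n+1)/2 = 208×209/2 = 43472/2 = 21736

Σk = 21736


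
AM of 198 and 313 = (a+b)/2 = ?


AM = (198 + 313)/2 = 511/2 = 255.5

AM = 255.5


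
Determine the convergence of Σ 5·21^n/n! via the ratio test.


aₙ = 5·21^n/n!
a_{n+1}/aₙ = 21^(n+1)/(n+1)! × n!/21^n  (constant 5 cancels)
= 21/(n+1)
L = lim(n→∞) 21/(n+1) = 0
L < 1 → series CONVERGES

Converges (ratio test: L = 0 < 1)


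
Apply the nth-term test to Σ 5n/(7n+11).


lim(n→∞) 5n/(7n+11) = 5/7 = 5/7  (divide numerator and denominator by n)
lim aₙ = 5/7 ≠ 0 → series DIVERGES

Diverges (lim aₙ = 5/7 ≠ 0)


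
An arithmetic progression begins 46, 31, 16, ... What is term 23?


aₙ = a₁ + (n-1)d
= 46 + (23-1)×-15
= 46 - 330
= -284

a_23 = -284


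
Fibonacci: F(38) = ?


Fibonacci sequence: 1, 1, 2, 3, 5, 8, 13, 21, 34, 55, 89, ...
F(38) = 39088169

F(38) = 39088169


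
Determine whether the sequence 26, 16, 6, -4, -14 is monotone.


Differences: -10, -10, -10, -10
All differences < 0 → strictly DECREASING

Monotonically decreasing


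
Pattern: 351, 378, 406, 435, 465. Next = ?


Pattern: triangular numbers: n(n+1)/2
Terms: 351, 378, 406, 435, 465
Next term = 496

Next term = 496


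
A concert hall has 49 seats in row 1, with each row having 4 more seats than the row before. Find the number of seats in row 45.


aₙ = a₁ + (n-1)d
= 49 + (45-1)×4
= 49 + 176
= 225

a_45 = 225


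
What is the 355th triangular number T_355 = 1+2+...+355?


n(n+1)/2 = 355×356/2 = 126380/2 = 63190

Σk = 63190


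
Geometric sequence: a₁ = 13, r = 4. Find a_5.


aₙ = a₁·r^(n-1)
= 13×4^4
= 13×256
= 3328

a_5 = 3328


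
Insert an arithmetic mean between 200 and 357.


AM = (200 + 357)/2 = 557/2 = 278.5

AM = 278.5


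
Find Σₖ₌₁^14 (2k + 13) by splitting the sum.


Σ(2k+13) = 2·Σk + 13·n
= 2·105 + 13·14
= 210 + 182 = 392

Σ = 392


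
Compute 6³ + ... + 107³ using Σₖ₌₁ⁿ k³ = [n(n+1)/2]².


Σₖ₌6^107 k³ = [107·108/2]² − [5·6/2]²
= 33385284 − 225 = 33385059

Σk³ = 33385059


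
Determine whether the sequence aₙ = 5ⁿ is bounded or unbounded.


aₙ = 5ⁿ → as n→∞, aₙ→∞ (since base 5 > 1)
No finite upper bound exists
The sequence is UNBOUNDED

Unbounded (aₙ → ∞ as n → ∞)


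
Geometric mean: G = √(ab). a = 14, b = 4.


GM = √(14×4) = √56 = 7.4833

GM = 7.4833


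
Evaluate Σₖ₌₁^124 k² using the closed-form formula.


n = 124
n(n+1)(2n+1)/6 = 124×125×249/6
= 3859500/6 = 643250

Σk² = 643250


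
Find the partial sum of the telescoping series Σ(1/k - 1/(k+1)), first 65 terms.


Telescoping: adjacent terms cancel.
= 1/1 - 1/66
= 1 - 1/66 = 65/66

Sum = 65/66


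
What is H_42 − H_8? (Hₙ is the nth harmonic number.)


Σₖ₌9^42 1/k = 1/9 + 1/10 + 1/11 + ... + 1/42
= 32040254434491593/19914562703599200
≈ 1.6089

Sum = 32040254434491593/19914562703599200 ≈ 1.6089


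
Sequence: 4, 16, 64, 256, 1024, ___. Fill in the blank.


Pattern: geometric (r=4)
Terms: 4, 16, 64, 256, 1024
Next term = 4096

Next term = 4096


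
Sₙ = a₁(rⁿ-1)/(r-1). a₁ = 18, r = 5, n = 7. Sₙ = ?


Sₙ = 18×(5^7 - 1)/(5 - 1)
= 18×(78125 - 1)/4
= 18×78124/4
= 351558

S_7 = 351558


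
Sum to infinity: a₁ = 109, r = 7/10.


S∞ = a₁/(1-r) = 109/(1 - 7/10)
= 109/(3/10)
= 1090/3

S∞ = 1090/3


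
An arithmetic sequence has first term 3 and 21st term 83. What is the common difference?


d = (aₙ - a₁)/(n-1)
= (83 - 3)/(21-1)
= 80/20 = 4

d = 4


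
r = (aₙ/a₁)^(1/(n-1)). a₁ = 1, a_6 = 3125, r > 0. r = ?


r^(n-1) = aₙ/a₁
r^5 = 3125/1 = 3125
r = 3125^(1/5)
= 5

r = 5


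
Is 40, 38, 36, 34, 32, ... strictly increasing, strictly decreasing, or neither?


Differences: -2, -2, -2, -2
All differences < 0 → strictly DECREASING

Monotonically decreasing


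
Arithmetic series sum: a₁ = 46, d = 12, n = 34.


aₙ = 46 + (34-1)×12 = 442
Sₙ = n(a₁+aₙ)/2 = 34×(46+442)/2
= 34×488/2 = 8296

S_34 = 8296


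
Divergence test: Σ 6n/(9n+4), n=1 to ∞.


lim(n→∞) 6n/(9n+4) = 6/9 = 2/3  (divide numerator and denominator by n)
lim aₙ = 2/3 ≠ 0 → series DIVERGES

Diverges (lim aₙ = 2/3 ≠ 0)


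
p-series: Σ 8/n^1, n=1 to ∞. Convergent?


p-series test: Σ c/n^p converges if p > 1, diverges if p ≤ 1 (constant c > 0 doesn't affect convergence).
p = 1
1 ≤ 1 → DIVERGES

Diverges (p = 1 ≤ 1)


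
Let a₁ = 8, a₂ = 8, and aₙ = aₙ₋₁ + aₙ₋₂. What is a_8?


Computing iteratively: 8, 8, 16, 24, 40, 64, 104, 168
a_8 = 168

a_8 = 168


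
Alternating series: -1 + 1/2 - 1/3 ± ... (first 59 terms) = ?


S = -1 + 1/2 - 1/3 + 1/4 - 1/5 + 1/6 - 1/7 + 1/8 ± ...
= -0.7015
(Full series converges to -ln(2) ≈ -0.6931)

S_59 = -0.7015


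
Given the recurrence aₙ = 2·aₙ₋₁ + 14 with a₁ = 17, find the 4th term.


Computing step by step:
a_1 = 17
a_2 = 48
a_3 = 110
a_4 = 234


a_4 = 234


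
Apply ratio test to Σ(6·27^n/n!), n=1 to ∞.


aₙ = 6·27^n/n!
a_{n+1}/aₙ = 27^(n+1)/(n+1)! × n!/27^n  (constant 6 cancels)
= 27/(n+1)
L = lim(n→∞) 27/(n+1) = 0
L < 1 → series CONVERGES

Converges (ratio test: L = 0 < 1)


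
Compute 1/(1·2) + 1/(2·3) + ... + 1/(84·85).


1/(k(k+1)) = 1/k - 1/(k+1) (partial fractions)
Telescoping: Σ = 1 - 1/85 = 84/85

Sum = 84/85


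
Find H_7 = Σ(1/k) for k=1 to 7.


H_7 = 1/1 + 1/2 + 1/3 + 1/4 + 1/5 + 1/6 + 1/7
= 363/140
≈ 2.5929

H_7 = 363/140 ≈ 2.5929


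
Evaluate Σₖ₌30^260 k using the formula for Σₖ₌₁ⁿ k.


Σₖ₌30^260 k = Σₖ₌₁^260 k − Σₖ₌₁^29 k
= 260·261/2 − 29·30/2
= 33930 − 435 = 33495

Σk = 33495


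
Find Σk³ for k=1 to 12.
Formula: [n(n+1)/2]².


n(n+1)/2 = 12×13/2 = 78
Σk³ = 78² = 6084

Σk³ = 6084


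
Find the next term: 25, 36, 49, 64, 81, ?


Pattern: perfect squares: n²
Terms: 25, 36, 49, 64, 81
Next term = 100

Next term = 100


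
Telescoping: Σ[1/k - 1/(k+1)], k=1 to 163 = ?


Telescoping: adjacent terms cancel.
= 1/1 - 1/164
= 1 - 1/164 = 163/164

Sum = 163/164


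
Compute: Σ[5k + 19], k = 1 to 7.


Σ(5k+19) = 5·Σk + 19·n
= 5·28 + 19·7
= 140 + 133 = 273

Σ = 273


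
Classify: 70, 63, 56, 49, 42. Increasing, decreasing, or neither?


Differences: -7, -7, -7, -7
All differences < 0 → strictly DECREASING

Monotonically decreasing


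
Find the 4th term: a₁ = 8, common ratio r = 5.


aₙ = a₁·r^(n-1)
= 8×5^3
= 8×125
= 1000

a_4 = 1000


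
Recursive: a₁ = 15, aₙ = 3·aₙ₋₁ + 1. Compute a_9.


Computing step by step:
a_1 = 15
a_2 = 46
a_3 = 139
a_4 = 418
a_5 = 1255
a_6 = 3766
a_7 = 11299
a_8 = 33898
a_9 = 101695


a_9 = 101695


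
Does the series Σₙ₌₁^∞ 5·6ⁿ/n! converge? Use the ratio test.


aₙ = 5·6^n/n!
a_{n+1}/aₙ = 6^(n+1)/(n+1)! × n!/6^n  (constant 5 cancels)
= 6/(n+1)
L = lim(n→∞) 6/(n+1) = 0
L < 1 → series CONVERGES

Converges (ratio test: L = 0 < 1)


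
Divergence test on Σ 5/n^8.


lim(n→∞) 5/n^8 = 0
lim aₙ = 0 → nth-term test is INCONCLUSIVE
(Need other tests; this is actually a convergent p-series with p=8 > 1)

Inconclusive (lim aₙ = 0; need another test)


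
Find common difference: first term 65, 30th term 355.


d = (aₙ - a₁)/(n-1)
= (355 - 65)/(30-1)
= 290/29 = 10

d = 10


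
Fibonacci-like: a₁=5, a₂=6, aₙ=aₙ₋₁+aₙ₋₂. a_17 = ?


Computing iteratively: 5, 6, 11, 17, 28, 45, 73, 118, 191, 309, 500, 809, ...
a_17 = 8972

a_17 = 8972


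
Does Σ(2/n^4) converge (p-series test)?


p-series test: Σ c/n^p converges if p > 1, diverges if p ≤ 1 (constant c > 0 doesn't affect convergence).
p = 4
4 > 1 → CONVERGES

Converges (p = 4 > 1)


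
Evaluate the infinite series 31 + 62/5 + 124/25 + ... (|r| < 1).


S∞ = a₁/(1-r) = 31/(1 - 2/5)
= 31/(3/5)
= 155/3

S∞ = 155/3


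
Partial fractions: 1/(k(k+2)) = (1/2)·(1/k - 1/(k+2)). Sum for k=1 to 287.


1/(k(k+2)) = (1/2)·(1/k - 1/(k+2)) (partial fractions)
Telescoping: Σ = (1/2)·(1 + 1/2 - 1/288 - 1/289) = 124271/166464

Sum = 124271/166464


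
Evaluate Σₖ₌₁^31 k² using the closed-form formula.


n = 31
n(n+1)(2n+1)/6 = 31×32×63/6
= 62496/6 = 10416

Σk² = 10416


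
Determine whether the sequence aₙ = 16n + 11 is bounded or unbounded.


aₙ = 16n + 11 → as n→∞, aₙ→∞
No finite upper bound exists
The sequence is UNBOUNDED

Unbounded (aₙ → ∞ as n → ∞)


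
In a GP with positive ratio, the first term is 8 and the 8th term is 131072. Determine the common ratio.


r^(n-1) = aₙ/a₁
r^7 = 131072/8 = 16384
r = 16384^(1/7)
= 4

r = 4


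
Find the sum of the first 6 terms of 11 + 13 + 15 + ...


aₙ = 11 + (6-1)×2 = 21
Sₙ = n(a₁+aₙ)/2 = 6×(11+21)/2
= 6×32/2 = 96

S_6 = 96


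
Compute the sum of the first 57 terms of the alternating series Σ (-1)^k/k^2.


S = -1 + 1/4 - 1/9 + 1/16 - 1/25 + 1/36 - 1/49 + 1/64 ± ...
= -0.8226
(Full series converges to -π²/12 ≈ -0.8225)

S_57 = -0.8226


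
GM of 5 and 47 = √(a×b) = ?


GM = √(5×47) = √235 = 15.3297

GM = 15.3297


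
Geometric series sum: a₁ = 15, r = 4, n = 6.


Sₙ = 15×(4^6 - 1)/(4 - 1)
= 15×(4096 - 1)/3
= 15×4095/3
= 20475

S_6 = 20475


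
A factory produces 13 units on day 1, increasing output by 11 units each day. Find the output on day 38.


aₙ = a₁ + (n-1)d
= 13 + (38-1)×11
= 13 + 407
= 420

a_38 = 420


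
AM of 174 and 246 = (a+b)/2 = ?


AM = (174 + 246)/2 = 420/2 = 210

AM = 210


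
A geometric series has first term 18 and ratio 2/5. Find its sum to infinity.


S∞ = a₁/(1-r) = 18/(1 - 2/5)
= 18/(3/5)
= 30

S∞ = 30


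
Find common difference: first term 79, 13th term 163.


d = (aₙ - a₁)/(n-1)
= (163 - 79)/(13-1)
= 84/12 = 7

d = 7


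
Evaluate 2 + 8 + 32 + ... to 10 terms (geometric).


Sₙ = 2×(4^10 - 1)/(4 - 1)
= 2×(1048576 - 1)/3
= 2×1048575/3
= 699050

S_10 = 699050


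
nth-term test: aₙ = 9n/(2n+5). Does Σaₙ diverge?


lim(n→∞) 9n/(2n+5) = 9/2 = 9/2  (divide numerator and denominator by n)
lim aₙ = 9/2 ≠ 0 → series DIVERGES

Diverges (lim aₙ = 9/2 ≠ 0)


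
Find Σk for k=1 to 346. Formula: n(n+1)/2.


n(n+1)/2 = 346×347/2 = 120062/2 = 60031

Σk = 60031


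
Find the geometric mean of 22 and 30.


GM = √(22×30) = √660 = 25.6905

GM = 25.6905


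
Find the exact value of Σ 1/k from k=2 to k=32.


Σₖ₌2^32 1/k = 1/2 + 1/3 + 1/4 + ... + 1/32
= 441657572729039/144403552893600
≈ 3.0585

Sum = 441657572729039/144403552893600 ≈ 3.0585


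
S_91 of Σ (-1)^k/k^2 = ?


S = -1 + 1/4 - 1/9 + 1/16 - 1/25 + 1/36 - 1/49 + 1/64 ± ...
= -0.8225
(Full series converges to -π²/12 ≈ -0.8225)

S_91 = -0.8225


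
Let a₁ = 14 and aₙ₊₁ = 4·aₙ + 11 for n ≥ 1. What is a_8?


Computing step by step:
a_1 = 14
a_2 = 67
a_3 = 279
a_4 = 1127
a_5 = 4519
a_6 = 18087
a_7 = 72359
a_8 = 289447


a_8 = 289447


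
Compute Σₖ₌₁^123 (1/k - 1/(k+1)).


Telescoping: adjacent terms cancel.
= 1/1 - 1/124
= 1 - 1/124 = 123/124

Sum = 123/124


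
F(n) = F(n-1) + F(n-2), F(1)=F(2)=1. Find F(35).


Fibonacci sequence: 1, 1, 2, 3, 5, 8, 13, 21, 34, 55, 89, ...
F(35) = 9227465

F(35) = 9227465


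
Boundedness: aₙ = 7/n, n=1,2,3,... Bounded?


a₁ = 7, a₂ = 7/2, a₃ = 7/3, ...
0 < aₙ ≤ 7 for all n ≥ 1
Lower bound: 0, Upper bound: 7
The sequence IS bounded

Bounded (0 < aₙ ≤ 7)


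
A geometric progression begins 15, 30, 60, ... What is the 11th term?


aₙ = a₁·r^(n-1)
= 15×2^10
= 15×1024
= 15360

a_11 = 15360


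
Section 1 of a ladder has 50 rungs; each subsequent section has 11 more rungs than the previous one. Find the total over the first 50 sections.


aₙ = 50 + (50-1)×11 = 589
Sₙ = n(a₁+aₙ)/2 = 50×(50+589)/2
= 50×639/2 = 15975

S_50 = 15975


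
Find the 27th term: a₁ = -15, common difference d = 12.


aₙ = a₁ + (n-1)d
= -15 + (27-1)×12
= -15 + 312
= 297

a_27 = 297


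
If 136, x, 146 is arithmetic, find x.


AM = (136 + 146)/2 = 282/2 = 141

AM = 141


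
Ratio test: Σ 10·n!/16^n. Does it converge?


aₙ = 10·n!/16^n
a_{n+1}/aₙ = (n+1)!/16^(n+1) × 16^n/n!  (constant 10 cancels)
= (n+1)/16
L = lim(n→∞) (n+1)/16 = ∞
L > 1 → series DIVERGES

Diverges (ratio test: L = ∞ > 1)


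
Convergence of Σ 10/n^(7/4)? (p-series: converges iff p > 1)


p-series test: Σ c/n^p converges if p > 1, diverges if p ≤ 1 (constant c > 0 doesn't affect convergence).
p = 7/4
7/4 > 1 → CONVERGES

Converges (p = 7/4 > 1)


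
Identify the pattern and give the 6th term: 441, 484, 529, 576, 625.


Pattern: perfect squares: n²
Terms: 441, 484, 529, 576, 625
Next term = 676

Next term = 676


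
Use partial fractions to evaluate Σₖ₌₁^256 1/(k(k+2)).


1/(k(k+2)) = (1/2)·(1/k - 1/(k+2)) (partial fractions)
Telescoping: Σ = (1/2)·(1 + 1/2 - 1/257 - 1/258) = 24736/33153

Sum = 24736/33153


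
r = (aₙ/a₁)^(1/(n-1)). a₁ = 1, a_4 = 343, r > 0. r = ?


r^(n-1) = aₙ/a₁
r^3 = 343/1 = 343
r = 343^(1/3)
= 7

r = 7


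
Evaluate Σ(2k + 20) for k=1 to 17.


Σ(2k+20) = 2·Σk + 20·n
= 2·153 + 20·17
= 306 + 340 = 646

Σ = 646


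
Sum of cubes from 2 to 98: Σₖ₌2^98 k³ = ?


Σₖ₌2^98 k³ = [98·99/2]² − [1·2/2]²
= 23532201 − 1 = 23532200

Σk³ = 23532200


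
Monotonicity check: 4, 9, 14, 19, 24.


Differences: 5, 5, 5, 5
All differences > 0 → strictly INCREASING

Monotonically increasing


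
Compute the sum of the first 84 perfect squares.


n = 84
n(n+1)(2n+1)/6 = 84×85×169/6
= 1206660/6 = 201110

Σk² = 201110


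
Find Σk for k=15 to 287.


Σₖ₌15^287 k = Σₖ₌₁^287 k − Σₖ₌₁^14 k
= 287·288/2 − 14·15/2
= 41328 − 105 = 41223

Σk = 41223


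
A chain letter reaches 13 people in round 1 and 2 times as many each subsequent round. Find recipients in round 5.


aₙ = a₁·r^(n-1)
= 13×2^4
= 13×16
= 208

a_5 = 208


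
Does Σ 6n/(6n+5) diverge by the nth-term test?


lim(n→∞) 6n/(6n+5) = 6/6 = 1  (divide numerator and denominator by n)
lim aₙ = 1 ≠ 0 → series DIVERGES

Diverges (lim aₙ = 1 ≠ 0)


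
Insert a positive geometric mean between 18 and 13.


GM = √(18×13) = √234 = 15.2971

GM = 15.2971


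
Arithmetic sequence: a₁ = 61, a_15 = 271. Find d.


d = (aₙ - a₁)/(n-1)
= (271 - 61)/(15-1)
= 210/14 = 15

d = 15


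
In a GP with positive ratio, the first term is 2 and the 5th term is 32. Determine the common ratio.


r^(n-1) = aₙ/a₁
r^4 = 32/2 = 16
r = 16^(1/4)
= ±2; taking r > 0 gives r = 2

r = 2


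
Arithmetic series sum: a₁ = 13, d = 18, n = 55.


aₙ = 13 + (55-1)×18 = 985
Sₙ = n(a₁+aₙ)/2 = 55×(13+985)/2
= 55×998/2 = 27445

S_55 = 27445


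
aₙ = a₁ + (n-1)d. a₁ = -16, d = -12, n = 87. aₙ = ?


aₙ = a₁ + (n-1)d
= -16 + (87-1)×-12
= -16 - 1032
= -1048

a_87 = -1048


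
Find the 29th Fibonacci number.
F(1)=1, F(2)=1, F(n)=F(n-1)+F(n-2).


Fibonacci sequence: 1, 1, 2, 3, 5, 8, 13, 21, 34, 55, 89, ...
F(29) = 514229

F(29) = 514229


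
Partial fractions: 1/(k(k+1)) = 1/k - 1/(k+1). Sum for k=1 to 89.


1/(k(k+1)) = 1/k - 1/(k+1) (partial fractions)
Telescoping: Σ = 1 - 1/90 = 89/90

Sum = 89/90


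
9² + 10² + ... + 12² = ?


Σₖ₌9^12 k² = Σₖ₌₁^12 k² − Σₖ₌₁^8 k²
= 12·13·25/6 − 8·9·17/6
= 650 − 204 = 446

Σk² = 446


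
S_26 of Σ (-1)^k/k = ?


S = -1 + 1/2 - 1/3 + 1/4 - 1/5 + 1/6 - 1/7 + 1/8 ± ...
= -0.6743
(Full series converges to -ln(2) ≈ -0.6931)

S_26 = -0.6743


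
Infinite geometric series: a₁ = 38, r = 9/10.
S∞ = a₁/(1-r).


S∞ = a₁/(1-r) = 38/(1 - 9/10)
= 38/(1/10)
= 380

S∞ = 380


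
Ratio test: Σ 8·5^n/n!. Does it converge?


aₙ = 8·5^n/n!
a_{n+1}/aₙ = 5^(n+1)/(n+1)! × n!/5^n  (constant 8 cancels)
= 5/(n+1)
L = lim(n→∞) 5/(n+1) = 0
L < 1 → series CONVERGES

Converges (ratio test: L = 0 < 1)


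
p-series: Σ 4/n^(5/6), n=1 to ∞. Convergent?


p-series test: Σ c/n^p converges if p > 1, diverges if p ≤ 1 (constant c > 0 doesn't affect convergence).
p = 5/6
5/6 ≤ 1 → DIVERGES

Diverges (p = 5/6 ≤ 1)


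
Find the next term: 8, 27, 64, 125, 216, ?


Pattern: perfect cubes: n³
Terms: 8, 27, 64, 125, 216
Next term = 343

Next term = 343


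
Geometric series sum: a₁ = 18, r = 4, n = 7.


Sₙ = 18×(4^7 - 1)/(4 - 1)
= 18×(16384 - 1)/3
= 18×16383/3
= 98298

S_7 = 98298


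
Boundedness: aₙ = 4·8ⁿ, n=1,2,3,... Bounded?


aₙ = 4·8ⁿ → as n→∞, aₙ→∞ (since base 8 > 1)
No finite upper bound exists
The sequence is UNBOUNDED

Unbounded (aₙ → ∞ as n → ∞)


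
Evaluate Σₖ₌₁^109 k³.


n(n+1)/2 = 109×110/2 = 5995
Σk³ = 5995² = 35940025

Σk³ = 35940025


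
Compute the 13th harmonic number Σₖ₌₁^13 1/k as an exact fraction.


H_13 = 1/1 + 1/2 + 1/3 + ... + 1/13
= 1145993/360360
≈ 3.1801

H_13 = 1145993/360360 ≈ 3.1801


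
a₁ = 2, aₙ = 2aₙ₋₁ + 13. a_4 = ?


Computing step by step:
a_1 = 2
a_2 = 17
a_3 = 47
a_4 = 107


a_4 = 107


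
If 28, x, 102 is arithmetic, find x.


AM = (28 + 102)/2 = 130/2 = 65

AM = 65


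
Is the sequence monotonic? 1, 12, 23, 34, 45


Differences: 11, 11, 11, 11
All differences > 0 → strictly INCREASING

Monotonically increasing


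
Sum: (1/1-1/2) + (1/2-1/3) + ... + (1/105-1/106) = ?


Telescoping: adjacent terms cancel.
= 1/1 - 1/106
= 1 - 1/106 = 105/106

Sum = 105/106


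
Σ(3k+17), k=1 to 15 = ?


Σ(3k+17) = 3·Σk + 17·n
= 3·120 + 17·15
= 360 + 255 = 615

Σ = 615


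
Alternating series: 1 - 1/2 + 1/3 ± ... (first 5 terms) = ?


S = 1 - 1/2 + 1/3 - 1/4 + 1/5
= 0.7833
(Full series converges to +ln(2) ≈ +0.6931)

S_5 = 0.7833


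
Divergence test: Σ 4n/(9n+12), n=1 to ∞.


lim(n→∞) 4n/(9n+12) = 4/9 = 4/9  (divide numerator and denominator by n)
lim aₙ = 4/9 ≠ 0 → series DIVERGES

Diverges (lim aₙ = 4/9 ≠ 0)


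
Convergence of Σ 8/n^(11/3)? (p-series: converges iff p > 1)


p-series test: Σ c/n^p converges if p > 1, diverges if p ≤ 1 (constant c > 0 doesn't affect convergence).
p = 11/3
11/3 > 1 → CONVERGES

Converges (p = 11/3 > 1)


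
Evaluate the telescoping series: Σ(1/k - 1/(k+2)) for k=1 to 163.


Telescoping with gap 2: two head and two tail terms survive.
= (1 + 1/2) - (1/164 + 1/165)
= 3/2 - 1/164 - 1/165 = 40261/27060

Sum = 40261/27060


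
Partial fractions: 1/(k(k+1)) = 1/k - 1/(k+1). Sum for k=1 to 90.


1/(k(k+1)) = 1/k - 1/(k+1) (partial fractions)
Telescoping: Σ = 1 - 1/91 = 90/91

Sum = 90/91
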